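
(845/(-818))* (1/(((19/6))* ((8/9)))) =-22815/62168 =-0.37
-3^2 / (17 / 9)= -81 / 17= -4.76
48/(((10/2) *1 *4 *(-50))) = -0.05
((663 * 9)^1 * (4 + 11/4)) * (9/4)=1449981/16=90623.81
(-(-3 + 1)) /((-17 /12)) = -24 /17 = -1.41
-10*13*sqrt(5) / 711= -130*sqrt(5) / 711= -0.41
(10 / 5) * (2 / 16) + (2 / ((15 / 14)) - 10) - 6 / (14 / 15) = -6011 / 420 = -14.31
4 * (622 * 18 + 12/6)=44792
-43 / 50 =-0.86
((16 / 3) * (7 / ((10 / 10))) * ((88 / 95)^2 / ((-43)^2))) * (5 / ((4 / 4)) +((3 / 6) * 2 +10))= 13877248 / 50061675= 0.28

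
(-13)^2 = 169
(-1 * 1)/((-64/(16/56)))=1/224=0.00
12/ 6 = 2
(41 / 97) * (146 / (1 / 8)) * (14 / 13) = 670432 / 1261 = 531.67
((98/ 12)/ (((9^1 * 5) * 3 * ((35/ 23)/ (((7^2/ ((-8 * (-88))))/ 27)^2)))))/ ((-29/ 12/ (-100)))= 386561/ 35362635264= 0.00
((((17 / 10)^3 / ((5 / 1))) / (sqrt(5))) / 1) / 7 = 0.06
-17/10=-1.70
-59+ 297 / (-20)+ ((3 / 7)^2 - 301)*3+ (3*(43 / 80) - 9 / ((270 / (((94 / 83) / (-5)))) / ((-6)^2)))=-974.41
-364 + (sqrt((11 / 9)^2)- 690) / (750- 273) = -1568851 / 4293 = -365.44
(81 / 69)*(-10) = -11.74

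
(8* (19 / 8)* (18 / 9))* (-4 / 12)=-38 / 3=-12.67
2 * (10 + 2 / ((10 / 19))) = 138 / 5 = 27.60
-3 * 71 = -213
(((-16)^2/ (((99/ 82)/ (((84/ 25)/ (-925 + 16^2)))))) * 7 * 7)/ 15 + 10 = 53987726/ 8278875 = 6.52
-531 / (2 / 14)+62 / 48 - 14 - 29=-90209 / 24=-3758.71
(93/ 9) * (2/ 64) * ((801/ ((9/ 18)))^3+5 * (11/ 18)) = 2294149599769/ 1728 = 1327632870.24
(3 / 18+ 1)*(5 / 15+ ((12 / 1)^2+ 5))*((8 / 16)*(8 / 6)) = 3136 / 27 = 116.15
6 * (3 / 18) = 1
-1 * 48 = -48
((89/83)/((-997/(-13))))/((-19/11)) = -12727/1572269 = -0.01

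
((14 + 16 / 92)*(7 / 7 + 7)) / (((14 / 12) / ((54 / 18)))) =46944 / 161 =291.58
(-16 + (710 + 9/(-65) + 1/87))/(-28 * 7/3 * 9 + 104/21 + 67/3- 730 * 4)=-27466964/137784075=-0.20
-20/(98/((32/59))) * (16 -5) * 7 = -3520/413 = -8.52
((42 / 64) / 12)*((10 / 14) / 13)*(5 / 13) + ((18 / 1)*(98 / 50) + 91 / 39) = 37.61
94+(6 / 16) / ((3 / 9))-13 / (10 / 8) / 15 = 56659 / 600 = 94.43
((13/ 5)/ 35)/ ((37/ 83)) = 1079/ 6475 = 0.17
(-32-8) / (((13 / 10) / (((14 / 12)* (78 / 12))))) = -700 / 3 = -233.33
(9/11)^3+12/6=3391/1331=2.55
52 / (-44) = -13 / 11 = -1.18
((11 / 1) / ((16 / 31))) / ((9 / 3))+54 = 2933 / 48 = 61.10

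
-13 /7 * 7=-13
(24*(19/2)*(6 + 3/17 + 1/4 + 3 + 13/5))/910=233073/77350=3.01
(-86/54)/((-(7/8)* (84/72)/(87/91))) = 19952/13377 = 1.49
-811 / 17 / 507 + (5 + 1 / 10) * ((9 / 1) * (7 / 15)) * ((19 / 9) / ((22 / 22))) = 19447009 / 430950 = 45.13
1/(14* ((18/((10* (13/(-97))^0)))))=5/126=0.04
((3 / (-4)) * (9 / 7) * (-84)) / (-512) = -0.16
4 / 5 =0.80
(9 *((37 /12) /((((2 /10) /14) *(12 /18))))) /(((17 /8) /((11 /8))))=128205 /68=1885.37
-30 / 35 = -6 / 7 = -0.86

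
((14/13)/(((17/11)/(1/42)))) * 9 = 33/221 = 0.15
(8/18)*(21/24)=7/18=0.39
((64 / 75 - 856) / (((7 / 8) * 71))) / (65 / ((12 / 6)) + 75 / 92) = -0.41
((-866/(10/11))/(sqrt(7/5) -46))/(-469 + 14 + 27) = -109549/2262622 -4763 * sqrt(35)/22626220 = -0.05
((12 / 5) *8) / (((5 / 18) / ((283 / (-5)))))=-489024 / 125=-3912.19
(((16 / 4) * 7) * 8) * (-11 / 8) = -308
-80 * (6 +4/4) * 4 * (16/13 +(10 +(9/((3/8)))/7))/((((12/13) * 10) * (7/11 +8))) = -411.90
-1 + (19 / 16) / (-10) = -179 / 160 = -1.12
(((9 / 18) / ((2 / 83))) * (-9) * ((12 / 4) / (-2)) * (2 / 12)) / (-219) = -249 / 1168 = -0.21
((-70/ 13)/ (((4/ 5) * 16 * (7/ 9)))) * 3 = -1.62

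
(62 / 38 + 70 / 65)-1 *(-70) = 72.71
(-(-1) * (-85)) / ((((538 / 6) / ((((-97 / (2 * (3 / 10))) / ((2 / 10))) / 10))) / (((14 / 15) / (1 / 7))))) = 404005 / 807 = 500.63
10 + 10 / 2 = 15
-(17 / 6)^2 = -289 / 36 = -8.03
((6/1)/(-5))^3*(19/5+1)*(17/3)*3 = -88128/625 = -141.00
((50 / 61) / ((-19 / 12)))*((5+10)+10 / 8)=-8.41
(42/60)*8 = 28/5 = 5.60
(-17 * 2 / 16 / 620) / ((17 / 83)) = -83 / 4960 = -0.02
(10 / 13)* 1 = 10 / 13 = 0.77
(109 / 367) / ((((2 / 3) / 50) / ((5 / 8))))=40875 / 2936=13.92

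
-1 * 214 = -214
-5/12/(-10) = 1/24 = 0.04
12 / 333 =4 / 111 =0.04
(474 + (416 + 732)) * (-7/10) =-5677/5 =-1135.40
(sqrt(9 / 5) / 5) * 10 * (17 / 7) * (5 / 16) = 51 * sqrt(5) / 56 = 2.04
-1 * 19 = -19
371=371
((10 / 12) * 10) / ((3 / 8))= 200 / 9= 22.22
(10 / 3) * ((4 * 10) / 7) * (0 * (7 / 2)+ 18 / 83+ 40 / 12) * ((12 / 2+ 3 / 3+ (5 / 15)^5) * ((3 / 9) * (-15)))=-3009136000 / 1270647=-2368.19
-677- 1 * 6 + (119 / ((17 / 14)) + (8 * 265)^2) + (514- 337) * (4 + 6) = 4495585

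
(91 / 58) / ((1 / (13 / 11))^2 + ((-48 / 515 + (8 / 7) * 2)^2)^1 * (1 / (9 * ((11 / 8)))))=19786720979025 / 13928303947406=1.42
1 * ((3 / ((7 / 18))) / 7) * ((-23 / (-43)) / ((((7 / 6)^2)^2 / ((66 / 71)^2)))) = 7011556992 / 25501950187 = 0.27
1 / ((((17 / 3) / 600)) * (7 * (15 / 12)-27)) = -7200 / 1241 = -5.80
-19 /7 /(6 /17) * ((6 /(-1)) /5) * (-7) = -323 /5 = -64.60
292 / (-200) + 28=1327 / 50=26.54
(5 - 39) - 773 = -807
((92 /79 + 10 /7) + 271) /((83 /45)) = 6808365 /45899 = 148.33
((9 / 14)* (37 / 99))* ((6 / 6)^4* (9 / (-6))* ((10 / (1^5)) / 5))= -111 / 154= -0.72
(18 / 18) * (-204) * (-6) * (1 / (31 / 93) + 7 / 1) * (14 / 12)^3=19436.67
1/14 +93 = 1303/14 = 93.07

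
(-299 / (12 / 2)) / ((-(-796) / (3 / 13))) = -23 / 1592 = -0.01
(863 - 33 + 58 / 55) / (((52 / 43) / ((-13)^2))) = 6387693 / 55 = 116139.87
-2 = -2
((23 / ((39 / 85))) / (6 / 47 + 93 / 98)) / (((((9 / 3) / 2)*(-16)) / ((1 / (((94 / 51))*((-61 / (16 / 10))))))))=325703 / 11797461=0.03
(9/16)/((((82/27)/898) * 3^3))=4041/656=6.16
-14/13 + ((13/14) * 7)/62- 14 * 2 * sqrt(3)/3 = -28 * sqrt(3)/3- 1567/1612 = -17.14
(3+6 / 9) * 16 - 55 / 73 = 12683 / 219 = 57.91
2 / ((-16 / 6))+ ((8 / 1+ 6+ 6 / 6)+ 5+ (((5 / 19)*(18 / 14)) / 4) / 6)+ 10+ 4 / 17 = 533585 / 18088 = 29.50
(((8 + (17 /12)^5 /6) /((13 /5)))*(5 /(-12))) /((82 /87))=-9688749925 /6366117888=-1.52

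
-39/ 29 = -1.34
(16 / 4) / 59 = 4 / 59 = 0.07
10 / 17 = 0.59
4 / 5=0.80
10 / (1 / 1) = 10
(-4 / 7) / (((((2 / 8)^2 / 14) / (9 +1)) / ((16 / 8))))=-2560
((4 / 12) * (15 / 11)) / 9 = 5 / 99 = 0.05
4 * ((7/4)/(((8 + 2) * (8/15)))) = 21/16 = 1.31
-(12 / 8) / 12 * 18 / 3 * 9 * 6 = -81 / 2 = -40.50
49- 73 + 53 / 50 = -1147 / 50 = -22.94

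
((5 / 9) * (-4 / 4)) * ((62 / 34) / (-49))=155 / 7497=0.02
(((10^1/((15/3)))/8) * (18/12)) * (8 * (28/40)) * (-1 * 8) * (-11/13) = 924/65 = 14.22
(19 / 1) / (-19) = -1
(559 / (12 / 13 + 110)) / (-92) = -7267 / 132664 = -0.05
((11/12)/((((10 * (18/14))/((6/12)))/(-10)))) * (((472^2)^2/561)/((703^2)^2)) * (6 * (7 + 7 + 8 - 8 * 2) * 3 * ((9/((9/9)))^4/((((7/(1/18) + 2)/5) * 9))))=-1648930484880/4152123106577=-0.40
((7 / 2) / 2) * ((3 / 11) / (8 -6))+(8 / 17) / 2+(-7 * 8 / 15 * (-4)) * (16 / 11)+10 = 722459 / 22440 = 32.20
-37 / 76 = -0.49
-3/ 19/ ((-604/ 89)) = 0.02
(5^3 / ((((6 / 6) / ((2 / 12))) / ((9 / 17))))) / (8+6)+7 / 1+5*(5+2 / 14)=33.50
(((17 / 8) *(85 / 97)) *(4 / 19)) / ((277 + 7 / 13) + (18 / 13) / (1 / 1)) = 18785 / 13365436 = 0.00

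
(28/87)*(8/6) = 112/261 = 0.43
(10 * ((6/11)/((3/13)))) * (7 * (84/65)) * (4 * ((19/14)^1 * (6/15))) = 25536/55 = 464.29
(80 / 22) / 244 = 10 / 671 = 0.01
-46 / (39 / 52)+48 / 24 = -178 / 3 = -59.33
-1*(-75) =75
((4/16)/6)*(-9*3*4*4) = -18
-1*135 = -135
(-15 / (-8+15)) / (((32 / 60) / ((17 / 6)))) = -1275 / 112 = -11.38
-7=-7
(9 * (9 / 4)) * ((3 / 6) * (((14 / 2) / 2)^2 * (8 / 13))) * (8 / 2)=305.31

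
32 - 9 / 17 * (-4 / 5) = 2756 / 85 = 32.42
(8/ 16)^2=1/ 4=0.25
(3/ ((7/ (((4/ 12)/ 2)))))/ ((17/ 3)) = 3/ 238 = 0.01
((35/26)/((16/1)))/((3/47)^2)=77315/3744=20.65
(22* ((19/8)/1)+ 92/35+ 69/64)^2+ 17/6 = 47175252547/15052800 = 3133.99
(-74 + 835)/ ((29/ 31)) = 23591/ 29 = 813.48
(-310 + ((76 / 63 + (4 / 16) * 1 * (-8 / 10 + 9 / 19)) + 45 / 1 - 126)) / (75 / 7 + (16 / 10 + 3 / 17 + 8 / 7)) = -158671421 / 5548608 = -28.60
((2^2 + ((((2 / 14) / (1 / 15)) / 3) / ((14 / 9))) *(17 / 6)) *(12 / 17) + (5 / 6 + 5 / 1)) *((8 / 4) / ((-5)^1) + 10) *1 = 382856 / 4165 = 91.92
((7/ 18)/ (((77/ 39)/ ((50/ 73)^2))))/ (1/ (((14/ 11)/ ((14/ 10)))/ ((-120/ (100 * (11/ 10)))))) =-40625/ 527571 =-0.08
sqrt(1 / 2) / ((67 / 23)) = 23 *sqrt(2) / 134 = 0.24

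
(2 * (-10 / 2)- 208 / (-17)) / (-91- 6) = -38 / 1649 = -0.02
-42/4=-21/2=-10.50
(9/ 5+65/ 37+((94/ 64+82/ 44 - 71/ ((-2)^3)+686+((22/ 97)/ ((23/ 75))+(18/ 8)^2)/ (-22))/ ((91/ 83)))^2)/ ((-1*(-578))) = 122090217078790203577/ 174136882410668320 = 701.12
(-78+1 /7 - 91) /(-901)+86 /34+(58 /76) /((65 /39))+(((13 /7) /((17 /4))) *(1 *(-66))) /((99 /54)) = -15046681 /1198330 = -12.56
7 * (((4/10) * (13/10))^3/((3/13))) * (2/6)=199927/140625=1.42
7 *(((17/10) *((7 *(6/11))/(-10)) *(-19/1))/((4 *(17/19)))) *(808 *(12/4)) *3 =48237903/275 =175410.56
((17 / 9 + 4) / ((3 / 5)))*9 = 265 / 3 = 88.33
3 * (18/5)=54/5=10.80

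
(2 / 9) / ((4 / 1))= 1 / 18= 0.06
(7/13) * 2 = 14/13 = 1.08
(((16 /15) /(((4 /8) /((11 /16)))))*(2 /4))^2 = 121 /225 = 0.54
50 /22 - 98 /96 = 661 /528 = 1.25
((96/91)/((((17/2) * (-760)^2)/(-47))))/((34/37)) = -5217/474696950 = -0.00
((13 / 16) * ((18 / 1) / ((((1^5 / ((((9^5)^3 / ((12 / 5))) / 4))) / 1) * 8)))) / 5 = 8029754151691311 / 1024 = 7841556788761.05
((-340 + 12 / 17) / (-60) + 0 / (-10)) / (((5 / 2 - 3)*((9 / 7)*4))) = -5047 / 2295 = -2.20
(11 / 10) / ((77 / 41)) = 0.59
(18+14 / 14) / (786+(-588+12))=19 / 210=0.09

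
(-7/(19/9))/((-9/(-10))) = -70/19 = -3.68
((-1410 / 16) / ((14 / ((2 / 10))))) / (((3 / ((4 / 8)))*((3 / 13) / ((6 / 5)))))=-611 / 560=-1.09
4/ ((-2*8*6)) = -1/ 24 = -0.04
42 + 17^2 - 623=-292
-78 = -78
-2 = -2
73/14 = 5.21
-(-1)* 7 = 7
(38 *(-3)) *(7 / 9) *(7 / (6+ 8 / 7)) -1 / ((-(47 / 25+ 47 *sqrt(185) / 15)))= -1413893059 / 16271400+ 375 *sqrt(185) / 216952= -86.87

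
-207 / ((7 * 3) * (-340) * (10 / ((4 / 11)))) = 69 / 65450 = 0.00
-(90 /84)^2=-225 /196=-1.15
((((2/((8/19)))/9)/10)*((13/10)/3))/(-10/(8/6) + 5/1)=-247/27000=-0.01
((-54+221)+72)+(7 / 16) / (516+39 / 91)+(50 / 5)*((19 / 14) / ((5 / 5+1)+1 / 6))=1290935419 / 5263440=245.26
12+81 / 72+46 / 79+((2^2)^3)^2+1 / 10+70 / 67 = 4110.85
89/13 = 6.85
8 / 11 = 0.73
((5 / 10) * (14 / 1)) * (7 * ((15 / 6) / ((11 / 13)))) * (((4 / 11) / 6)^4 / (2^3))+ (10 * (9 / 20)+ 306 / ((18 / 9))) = 4109222635 / 26090262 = 157.50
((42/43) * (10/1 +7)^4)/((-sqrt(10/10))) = -81578.65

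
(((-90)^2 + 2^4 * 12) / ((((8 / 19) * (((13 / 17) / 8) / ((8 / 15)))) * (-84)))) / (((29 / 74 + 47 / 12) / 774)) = -204537636288 / 870415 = -234988.64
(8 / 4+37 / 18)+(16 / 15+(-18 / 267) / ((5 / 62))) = 34333 / 8010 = 4.29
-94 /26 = -47 /13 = -3.62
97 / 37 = 2.62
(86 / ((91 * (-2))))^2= 1849 / 8281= 0.22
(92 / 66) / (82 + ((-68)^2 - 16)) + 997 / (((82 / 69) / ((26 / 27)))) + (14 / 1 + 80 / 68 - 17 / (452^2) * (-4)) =6802223767907923 / 8264711499660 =823.04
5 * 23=115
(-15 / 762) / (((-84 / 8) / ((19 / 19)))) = 5 / 2667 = 0.00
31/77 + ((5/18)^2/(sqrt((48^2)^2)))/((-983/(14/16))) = 181983767389/452024229888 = 0.40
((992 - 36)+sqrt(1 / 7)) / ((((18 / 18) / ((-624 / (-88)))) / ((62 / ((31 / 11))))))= 156 * sqrt(7) / 7+149136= 149194.96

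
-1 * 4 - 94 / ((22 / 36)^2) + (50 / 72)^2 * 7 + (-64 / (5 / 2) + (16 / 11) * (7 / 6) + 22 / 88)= -216390193 / 784080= -275.98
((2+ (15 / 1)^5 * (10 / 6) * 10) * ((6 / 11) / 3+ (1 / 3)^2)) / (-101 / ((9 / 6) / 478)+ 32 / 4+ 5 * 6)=-183515654 / 1591293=-115.32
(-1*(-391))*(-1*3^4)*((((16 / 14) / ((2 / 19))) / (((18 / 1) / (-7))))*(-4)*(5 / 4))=-668610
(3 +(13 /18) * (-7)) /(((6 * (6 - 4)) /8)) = -37 /27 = -1.37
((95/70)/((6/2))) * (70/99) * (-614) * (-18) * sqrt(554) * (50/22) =2916500 * sqrt(554)/363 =189108.15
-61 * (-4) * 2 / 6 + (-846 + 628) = -410 / 3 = -136.67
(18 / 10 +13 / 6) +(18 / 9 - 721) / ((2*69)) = -143 / 115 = -1.24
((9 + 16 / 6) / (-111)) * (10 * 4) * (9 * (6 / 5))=-1680 / 37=-45.41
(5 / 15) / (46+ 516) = 0.00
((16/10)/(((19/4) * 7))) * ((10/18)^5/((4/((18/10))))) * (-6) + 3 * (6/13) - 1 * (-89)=341747425/3781323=90.38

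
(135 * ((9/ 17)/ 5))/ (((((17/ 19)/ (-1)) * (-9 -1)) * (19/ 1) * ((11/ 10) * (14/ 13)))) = 3159/ 44506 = 0.07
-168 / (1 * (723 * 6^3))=-7 / 6507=-0.00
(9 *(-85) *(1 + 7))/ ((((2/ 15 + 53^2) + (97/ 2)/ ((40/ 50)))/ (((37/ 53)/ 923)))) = -0.00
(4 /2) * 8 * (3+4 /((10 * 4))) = 248 /5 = 49.60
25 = 25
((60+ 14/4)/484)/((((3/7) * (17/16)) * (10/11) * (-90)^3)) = -0.00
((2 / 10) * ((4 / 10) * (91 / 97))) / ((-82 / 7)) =-637 / 99425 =-0.01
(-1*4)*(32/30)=-64/15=-4.27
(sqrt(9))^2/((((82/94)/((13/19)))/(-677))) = -3722823/779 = -4778.98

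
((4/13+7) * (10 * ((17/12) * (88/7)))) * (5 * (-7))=-1776500/39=-45551.28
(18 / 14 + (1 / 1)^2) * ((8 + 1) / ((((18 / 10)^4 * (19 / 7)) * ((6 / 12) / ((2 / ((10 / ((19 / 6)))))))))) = 2000 / 2187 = 0.91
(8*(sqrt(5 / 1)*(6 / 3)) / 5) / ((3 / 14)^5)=8605184*sqrt(5) / 1215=15836.85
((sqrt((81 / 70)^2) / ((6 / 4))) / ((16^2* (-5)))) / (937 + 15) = -27 / 42649600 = -0.00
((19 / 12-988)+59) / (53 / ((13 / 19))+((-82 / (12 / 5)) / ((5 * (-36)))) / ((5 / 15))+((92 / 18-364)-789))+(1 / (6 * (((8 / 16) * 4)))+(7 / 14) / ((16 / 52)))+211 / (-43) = -2409738503 / 1033431384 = -2.33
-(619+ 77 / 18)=-11219 / 18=-623.28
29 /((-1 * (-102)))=29 /102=0.28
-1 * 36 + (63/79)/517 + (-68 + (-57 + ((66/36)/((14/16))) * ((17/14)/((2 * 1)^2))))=-1925606399/12007842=-160.36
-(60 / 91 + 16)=-1516 / 91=-16.66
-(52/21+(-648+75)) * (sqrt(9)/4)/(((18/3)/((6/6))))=11981/168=71.32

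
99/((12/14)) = 231/2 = 115.50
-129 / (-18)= 7.17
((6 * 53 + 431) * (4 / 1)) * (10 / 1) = 29960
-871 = -871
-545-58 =-603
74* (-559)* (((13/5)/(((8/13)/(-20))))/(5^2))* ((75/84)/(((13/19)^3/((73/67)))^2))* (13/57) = 20993454329461/63725844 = 329433.92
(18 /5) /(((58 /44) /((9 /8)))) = 3.07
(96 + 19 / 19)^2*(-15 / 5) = -28227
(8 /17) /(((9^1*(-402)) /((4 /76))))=-4 /584307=-0.00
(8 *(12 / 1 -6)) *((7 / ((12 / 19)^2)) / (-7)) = -361 / 3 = -120.33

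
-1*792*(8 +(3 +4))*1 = -11880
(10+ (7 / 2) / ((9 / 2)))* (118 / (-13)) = -97.83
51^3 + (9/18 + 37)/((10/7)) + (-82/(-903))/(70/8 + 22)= 1437690713/10836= 132677.25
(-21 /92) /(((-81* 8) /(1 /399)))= 1 /1132704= 0.00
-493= -493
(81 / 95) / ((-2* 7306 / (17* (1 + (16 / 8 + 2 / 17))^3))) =-12059037 / 401172460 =-0.03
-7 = -7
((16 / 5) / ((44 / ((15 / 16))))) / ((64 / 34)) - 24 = -33741 / 1408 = -23.96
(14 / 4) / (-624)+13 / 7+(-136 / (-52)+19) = 205007 / 8736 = 23.47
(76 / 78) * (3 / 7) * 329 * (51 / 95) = 4794 / 65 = 73.75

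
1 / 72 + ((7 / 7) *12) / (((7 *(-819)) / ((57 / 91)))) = 52495 / 4173624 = 0.01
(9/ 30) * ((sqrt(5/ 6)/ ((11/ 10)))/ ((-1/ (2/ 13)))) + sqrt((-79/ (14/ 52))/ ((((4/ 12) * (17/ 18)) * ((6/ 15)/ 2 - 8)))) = -sqrt(30)/ 143 + 6 * sqrt(47005)/ 119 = 10.89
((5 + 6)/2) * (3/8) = 33/16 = 2.06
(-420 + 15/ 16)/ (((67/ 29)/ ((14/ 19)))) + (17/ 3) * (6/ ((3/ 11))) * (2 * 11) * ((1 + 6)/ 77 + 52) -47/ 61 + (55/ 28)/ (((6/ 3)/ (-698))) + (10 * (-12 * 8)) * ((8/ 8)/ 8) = 617183739553/ 4348568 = 141928.04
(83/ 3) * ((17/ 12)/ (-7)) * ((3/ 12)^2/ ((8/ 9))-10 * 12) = 671.51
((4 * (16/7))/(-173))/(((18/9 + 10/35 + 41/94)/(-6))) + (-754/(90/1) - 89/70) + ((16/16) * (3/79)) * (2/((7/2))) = -16296464867/1713431790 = -9.51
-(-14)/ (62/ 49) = 343/ 31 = 11.06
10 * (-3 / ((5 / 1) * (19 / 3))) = -0.95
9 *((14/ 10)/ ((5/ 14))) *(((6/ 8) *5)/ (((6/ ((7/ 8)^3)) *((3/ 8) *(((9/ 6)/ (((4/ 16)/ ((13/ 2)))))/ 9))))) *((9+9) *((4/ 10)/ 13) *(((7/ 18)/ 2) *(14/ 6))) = 2470629/ 1081600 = 2.28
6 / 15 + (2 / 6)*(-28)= -8.93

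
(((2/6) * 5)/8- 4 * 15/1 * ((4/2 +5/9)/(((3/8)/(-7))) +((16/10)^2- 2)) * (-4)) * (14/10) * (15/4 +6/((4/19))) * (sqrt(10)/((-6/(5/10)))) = 1226015441 * sqrt(10)/28800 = 134618.10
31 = 31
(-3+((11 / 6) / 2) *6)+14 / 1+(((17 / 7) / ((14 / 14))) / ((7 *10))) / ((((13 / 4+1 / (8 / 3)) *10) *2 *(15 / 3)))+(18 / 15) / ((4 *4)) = 23553211 / 1421000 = 16.58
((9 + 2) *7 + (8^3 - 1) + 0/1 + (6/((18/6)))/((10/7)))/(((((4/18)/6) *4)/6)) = 238707/10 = 23870.70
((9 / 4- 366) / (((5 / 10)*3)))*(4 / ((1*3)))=-323.33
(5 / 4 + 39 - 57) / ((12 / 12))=-16.75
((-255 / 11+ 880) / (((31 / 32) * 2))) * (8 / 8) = 150800 / 341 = 442.23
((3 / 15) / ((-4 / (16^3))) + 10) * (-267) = 260058 / 5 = 52011.60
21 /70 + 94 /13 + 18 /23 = 24857 /2990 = 8.31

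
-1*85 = -85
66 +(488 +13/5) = 2783/5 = 556.60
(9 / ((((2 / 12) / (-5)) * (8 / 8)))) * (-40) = 10800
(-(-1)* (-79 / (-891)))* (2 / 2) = 79 / 891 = 0.09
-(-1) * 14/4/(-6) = -7/12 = -0.58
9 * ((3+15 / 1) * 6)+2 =974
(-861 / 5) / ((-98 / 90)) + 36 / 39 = 14475 / 91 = 159.07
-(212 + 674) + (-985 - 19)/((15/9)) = -1488.40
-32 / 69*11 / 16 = -0.32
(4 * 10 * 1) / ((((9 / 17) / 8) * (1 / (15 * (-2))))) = -54400 / 3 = -18133.33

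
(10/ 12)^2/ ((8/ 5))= 125/ 288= 0.43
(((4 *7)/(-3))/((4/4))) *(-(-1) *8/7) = -32/3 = -10.67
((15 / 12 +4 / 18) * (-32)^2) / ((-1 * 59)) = -13568 / 531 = -25.55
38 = 38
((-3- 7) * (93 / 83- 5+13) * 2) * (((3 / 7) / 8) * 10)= -56775 / 581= -97.72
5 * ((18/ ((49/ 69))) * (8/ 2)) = 24840/ 49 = 506.94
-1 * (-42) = 42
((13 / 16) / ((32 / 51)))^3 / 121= 0.02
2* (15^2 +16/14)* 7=3166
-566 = -566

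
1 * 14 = 14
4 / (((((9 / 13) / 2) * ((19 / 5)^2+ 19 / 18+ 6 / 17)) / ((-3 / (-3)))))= 88400 / 121241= 0.73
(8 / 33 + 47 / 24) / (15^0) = 581 / 264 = 2.20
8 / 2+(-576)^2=331780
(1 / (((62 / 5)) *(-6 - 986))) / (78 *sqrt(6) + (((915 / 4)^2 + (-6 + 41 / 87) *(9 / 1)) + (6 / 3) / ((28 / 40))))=-34470280817 / 22166909147849377364 + 12857208 *sqrt(6) / 5541727286962344341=-0.00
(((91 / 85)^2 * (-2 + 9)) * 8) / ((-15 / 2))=-927472 / 108375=-8.56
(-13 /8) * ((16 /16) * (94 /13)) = -11.75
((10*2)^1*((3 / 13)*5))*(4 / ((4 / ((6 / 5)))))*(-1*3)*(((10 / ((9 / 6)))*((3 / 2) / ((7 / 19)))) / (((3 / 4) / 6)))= -1641600 / 91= -18039.56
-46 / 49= -0.94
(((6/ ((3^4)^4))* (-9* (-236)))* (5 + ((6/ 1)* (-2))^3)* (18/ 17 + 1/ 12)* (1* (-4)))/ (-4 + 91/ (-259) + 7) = 3505539988/ 3984213177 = 0.88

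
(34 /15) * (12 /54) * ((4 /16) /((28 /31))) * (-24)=-1054 /315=-3.35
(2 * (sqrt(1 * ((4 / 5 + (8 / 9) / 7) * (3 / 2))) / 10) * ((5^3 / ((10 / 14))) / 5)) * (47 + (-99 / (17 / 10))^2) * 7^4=2385832883 * sqrt(15330) / 4335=68143117.07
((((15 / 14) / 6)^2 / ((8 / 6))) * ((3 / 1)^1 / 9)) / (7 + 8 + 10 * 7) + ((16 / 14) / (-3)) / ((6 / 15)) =-152305 / 159936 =-0.95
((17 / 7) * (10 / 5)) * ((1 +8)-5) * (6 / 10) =11.66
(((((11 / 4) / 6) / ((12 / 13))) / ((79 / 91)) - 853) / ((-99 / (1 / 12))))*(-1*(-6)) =19394443 / 4504896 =4.31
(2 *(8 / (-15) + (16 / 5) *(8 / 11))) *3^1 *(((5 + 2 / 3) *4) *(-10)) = -80512 / 33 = -2439.76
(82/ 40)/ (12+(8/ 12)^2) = 369/ 2240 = 0.16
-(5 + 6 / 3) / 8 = -7 / 8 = -0.88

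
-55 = -55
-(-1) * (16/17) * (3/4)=12/17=0.71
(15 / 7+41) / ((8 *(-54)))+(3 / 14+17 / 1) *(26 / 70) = 333079 / 52920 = 6.29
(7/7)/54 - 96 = -5183/54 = -95.98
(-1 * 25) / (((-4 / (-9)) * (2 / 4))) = -225 / 2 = -112.50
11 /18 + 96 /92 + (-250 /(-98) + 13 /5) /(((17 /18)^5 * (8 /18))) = 2459574832129 /144016095510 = 17.08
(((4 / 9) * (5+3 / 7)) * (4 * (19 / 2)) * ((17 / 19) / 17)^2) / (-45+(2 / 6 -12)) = -8 / 1785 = -0.00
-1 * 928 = -928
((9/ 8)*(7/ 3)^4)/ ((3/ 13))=31213/ 216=144.50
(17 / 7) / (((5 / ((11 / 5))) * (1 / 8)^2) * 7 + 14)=11968 / 70217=0.17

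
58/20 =29/10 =2.90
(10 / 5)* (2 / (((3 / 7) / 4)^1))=112 / 3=37.33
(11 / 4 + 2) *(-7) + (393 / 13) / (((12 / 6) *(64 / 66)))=-14695 / 832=-17.66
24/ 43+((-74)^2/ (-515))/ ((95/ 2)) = 703264/ 2103775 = 0.33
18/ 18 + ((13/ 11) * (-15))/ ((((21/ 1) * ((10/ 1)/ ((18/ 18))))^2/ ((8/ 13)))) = 8083/ 8085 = 1.00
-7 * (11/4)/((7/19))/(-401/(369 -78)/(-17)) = -1033923/1604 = -644.59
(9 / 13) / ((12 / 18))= 27 / 26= 1.04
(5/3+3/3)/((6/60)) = 80/3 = 26.67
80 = 80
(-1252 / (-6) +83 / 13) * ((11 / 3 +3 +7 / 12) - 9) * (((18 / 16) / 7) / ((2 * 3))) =-10.08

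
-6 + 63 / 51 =-81 / 17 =-4.76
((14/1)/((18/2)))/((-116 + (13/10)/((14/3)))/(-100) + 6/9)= 196000/229809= 0.85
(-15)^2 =225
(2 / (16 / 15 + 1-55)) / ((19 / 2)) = -30 / 7543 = -0.00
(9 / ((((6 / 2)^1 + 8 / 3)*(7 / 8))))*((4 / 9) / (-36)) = -8 / 357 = -0.02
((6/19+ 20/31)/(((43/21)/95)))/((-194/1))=-29715/129301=-0.23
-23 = -23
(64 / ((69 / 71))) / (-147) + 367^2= 1366145983 / 10143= 134688.55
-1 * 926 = -926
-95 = -95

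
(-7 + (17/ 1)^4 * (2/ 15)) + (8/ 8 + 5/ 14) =2337403/ 210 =11130.49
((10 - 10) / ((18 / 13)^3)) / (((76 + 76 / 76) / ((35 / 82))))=0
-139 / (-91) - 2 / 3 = 235 / 273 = 0.86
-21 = -21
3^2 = 9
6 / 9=0.67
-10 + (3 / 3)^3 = -9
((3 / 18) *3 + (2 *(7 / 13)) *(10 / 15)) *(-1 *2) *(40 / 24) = -475 / 117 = -4.06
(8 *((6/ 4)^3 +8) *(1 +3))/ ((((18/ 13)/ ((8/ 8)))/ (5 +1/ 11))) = 132496/ 99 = 1338.34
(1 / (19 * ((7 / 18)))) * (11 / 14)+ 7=6616 / 931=7.11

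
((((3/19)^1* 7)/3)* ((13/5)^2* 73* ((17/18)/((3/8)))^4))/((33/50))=3692948499968/333213507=11082.83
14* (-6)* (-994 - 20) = 85176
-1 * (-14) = 14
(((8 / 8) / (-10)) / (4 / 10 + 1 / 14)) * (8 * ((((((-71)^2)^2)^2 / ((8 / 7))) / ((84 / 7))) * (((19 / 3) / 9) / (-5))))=601196537589803491 / 53460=11245726479420.19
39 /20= 1.95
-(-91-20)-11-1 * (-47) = 147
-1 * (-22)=22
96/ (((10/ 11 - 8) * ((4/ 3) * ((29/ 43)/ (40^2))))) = -9081600/ 377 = -24089.12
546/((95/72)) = 39312/95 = 413.81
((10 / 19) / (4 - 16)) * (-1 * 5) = 25 / 114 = 0.22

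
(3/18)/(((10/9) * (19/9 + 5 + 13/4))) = 27/1865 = 0.01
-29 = -29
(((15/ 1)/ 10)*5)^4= 50625/ 16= 3164.06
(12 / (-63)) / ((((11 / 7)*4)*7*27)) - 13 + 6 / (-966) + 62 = 7028185 / 143451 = 48.99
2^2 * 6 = 24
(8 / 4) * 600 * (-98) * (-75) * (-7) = -61740000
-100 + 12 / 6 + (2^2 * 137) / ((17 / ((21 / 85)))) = -130102 / 1445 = -90.04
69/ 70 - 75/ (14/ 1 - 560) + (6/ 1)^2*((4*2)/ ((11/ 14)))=262883/ 715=367.67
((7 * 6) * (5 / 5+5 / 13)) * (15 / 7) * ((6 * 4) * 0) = 0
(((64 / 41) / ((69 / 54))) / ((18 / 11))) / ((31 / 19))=13376 / 29233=0.46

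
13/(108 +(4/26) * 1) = 169/1406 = 0.12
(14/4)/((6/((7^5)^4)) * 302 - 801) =-558545864083284007/127827210608774421978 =-0.00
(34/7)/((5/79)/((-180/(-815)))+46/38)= 1837224/566279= 3.24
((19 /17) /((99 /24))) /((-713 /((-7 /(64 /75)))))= 3325 /1066648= 0.00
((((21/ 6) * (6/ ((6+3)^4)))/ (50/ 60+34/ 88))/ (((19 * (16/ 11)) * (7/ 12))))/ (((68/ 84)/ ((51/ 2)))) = 121/ 23598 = 0.01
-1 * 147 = -147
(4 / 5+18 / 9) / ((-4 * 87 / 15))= -0.12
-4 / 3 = -1.33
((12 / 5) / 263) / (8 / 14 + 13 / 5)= 28 / 9731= 0.00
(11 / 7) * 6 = 66 / 7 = 9.43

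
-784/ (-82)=392/ 41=9.56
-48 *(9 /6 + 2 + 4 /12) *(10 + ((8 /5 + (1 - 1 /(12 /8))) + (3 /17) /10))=-112148 /51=-2198.98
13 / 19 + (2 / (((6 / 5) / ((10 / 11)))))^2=61657 / 20691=2.98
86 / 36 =43 / 18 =2.39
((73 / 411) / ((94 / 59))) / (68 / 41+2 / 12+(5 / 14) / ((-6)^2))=14833308 / 244173319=0.06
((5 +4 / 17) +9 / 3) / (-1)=-140 / 17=-8.24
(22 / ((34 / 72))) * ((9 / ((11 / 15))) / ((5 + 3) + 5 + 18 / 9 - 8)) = 9720 / 119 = 81.68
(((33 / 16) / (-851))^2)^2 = 1185921 / 34371475105447936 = 0.00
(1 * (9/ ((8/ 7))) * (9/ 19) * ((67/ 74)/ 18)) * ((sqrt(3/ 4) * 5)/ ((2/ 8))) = 21105 * sqrt(3)/ 11248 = 3.25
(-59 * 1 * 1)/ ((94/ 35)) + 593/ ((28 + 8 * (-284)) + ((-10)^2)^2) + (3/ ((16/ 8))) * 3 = -6339805/ 364532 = -17.39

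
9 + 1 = 10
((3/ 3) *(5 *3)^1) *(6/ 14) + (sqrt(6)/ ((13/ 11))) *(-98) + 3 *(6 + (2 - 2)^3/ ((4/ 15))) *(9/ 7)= 207/ 7 - 1078 *sqrt(6)/ 13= -173.55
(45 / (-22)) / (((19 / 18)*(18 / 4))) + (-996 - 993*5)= -1245939 / 209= -5961.43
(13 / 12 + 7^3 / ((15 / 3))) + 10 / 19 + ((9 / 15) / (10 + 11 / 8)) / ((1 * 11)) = 80124511 / 1141140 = 70.21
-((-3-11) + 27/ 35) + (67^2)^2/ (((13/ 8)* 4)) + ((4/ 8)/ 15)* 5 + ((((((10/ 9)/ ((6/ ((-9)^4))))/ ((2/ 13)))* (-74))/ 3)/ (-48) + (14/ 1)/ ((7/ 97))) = 67800932347/ 21840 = 3104438.29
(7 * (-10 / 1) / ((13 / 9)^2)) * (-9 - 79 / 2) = 1627.19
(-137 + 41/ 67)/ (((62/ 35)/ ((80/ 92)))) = -3198300/ 47771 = -66.95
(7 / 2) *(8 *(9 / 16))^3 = 5103 / 16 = 318.94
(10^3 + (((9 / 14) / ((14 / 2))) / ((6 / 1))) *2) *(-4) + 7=-195663 / 49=-3993.12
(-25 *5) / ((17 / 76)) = -9500 / 17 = -558.82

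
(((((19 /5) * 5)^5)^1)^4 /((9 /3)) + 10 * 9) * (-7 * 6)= -526259628405643414706982194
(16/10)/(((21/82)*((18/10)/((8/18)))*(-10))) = -1312/8505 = -0.15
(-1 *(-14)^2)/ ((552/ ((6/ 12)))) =-49/ 276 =-0.18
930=930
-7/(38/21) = -147/38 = -3.87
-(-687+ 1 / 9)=6182 / 9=686.89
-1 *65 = -65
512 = 512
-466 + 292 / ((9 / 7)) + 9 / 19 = -40769 / 171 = -238.42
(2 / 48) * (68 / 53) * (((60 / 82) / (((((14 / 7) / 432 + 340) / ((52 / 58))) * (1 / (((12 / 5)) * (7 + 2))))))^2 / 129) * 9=112570121723904 / 17377416001898766479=0.00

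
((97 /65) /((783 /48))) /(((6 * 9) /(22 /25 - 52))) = -110192 /1272375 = -0.09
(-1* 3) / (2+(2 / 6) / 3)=-27 / 19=-1.42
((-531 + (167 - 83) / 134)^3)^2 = 2013436413500924878841390625 / 90458382169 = 22258151928245822.52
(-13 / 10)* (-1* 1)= 1.30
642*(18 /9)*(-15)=-19260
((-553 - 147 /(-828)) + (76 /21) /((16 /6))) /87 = -36739 /5796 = -6.34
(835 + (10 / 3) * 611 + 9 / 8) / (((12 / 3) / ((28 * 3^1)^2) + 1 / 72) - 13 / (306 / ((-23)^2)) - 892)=-172298553 / 54845617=-3.14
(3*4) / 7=12 / 7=1.71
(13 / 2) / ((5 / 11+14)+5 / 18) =1287 / 2917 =0.44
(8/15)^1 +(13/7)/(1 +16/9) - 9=-4094/525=-7.80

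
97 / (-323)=-0.30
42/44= 21/22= 0.95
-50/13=-3.85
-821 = -821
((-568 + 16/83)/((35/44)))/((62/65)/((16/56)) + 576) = -26957216/21878717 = -1.23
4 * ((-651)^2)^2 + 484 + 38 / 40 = 718429150888.95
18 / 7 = 2.57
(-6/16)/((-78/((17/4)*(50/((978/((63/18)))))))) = 2975/813696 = 0.00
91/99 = 0.92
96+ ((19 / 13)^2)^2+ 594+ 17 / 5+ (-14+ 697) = 197208407 / 142805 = 1380.96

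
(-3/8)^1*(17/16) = -51/128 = -0.40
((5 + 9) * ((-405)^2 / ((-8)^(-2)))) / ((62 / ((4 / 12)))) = 790141.94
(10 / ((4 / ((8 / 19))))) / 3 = 20 / 57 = 0.35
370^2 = 136900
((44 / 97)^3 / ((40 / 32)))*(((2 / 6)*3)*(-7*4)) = -9540608 / 4563365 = -2.09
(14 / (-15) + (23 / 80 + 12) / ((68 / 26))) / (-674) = -30721 / 5499840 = -0.01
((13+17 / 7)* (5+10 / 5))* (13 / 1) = 1404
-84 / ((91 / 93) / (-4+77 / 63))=3100 / 13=238.46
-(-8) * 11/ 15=88/ 15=5.87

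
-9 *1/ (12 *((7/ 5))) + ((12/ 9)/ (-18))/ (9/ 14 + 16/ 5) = -112865/ 203364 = -0.55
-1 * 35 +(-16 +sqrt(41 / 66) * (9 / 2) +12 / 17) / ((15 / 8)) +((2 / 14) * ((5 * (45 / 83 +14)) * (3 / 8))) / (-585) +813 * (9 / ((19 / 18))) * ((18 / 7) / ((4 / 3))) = 2 * sqrt(2706) / 55 +780218882075 / 58550856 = 13327.38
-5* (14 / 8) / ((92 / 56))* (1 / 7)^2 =-0.11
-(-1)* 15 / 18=5 / 6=0.83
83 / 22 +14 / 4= 80 / 11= 7.27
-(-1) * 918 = 918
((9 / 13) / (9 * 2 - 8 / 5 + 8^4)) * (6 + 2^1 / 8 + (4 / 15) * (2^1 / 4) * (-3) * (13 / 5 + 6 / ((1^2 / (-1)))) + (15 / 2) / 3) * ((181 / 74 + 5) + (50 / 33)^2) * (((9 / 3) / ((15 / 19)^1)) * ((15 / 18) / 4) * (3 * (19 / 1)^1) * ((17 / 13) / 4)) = 1623593323591 / 6637856642560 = 0.24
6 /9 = 2 /3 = 0.67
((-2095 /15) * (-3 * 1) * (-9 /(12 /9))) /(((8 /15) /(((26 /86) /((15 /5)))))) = -735345 /1376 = -534.41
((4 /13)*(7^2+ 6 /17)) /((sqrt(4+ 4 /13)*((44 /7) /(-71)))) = -59569*sqrt(182) /9724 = -82.64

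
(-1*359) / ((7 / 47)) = -16873 / 7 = -2410.43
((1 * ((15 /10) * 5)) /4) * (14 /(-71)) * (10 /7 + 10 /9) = -200 /213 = -0.94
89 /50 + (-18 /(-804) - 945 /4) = -1570799 /6700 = -234.45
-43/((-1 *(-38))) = -43/38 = -1.13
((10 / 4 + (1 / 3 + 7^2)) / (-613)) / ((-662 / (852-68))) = 0.10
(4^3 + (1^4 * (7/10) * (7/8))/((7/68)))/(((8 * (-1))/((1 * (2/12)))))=-1399/960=-1.46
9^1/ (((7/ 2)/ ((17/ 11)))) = 306/ 77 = 3.97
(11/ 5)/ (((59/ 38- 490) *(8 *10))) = -209/ 3712200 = -0.00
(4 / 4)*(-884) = -884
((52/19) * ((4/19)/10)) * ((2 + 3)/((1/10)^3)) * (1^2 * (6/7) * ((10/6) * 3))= 3120000/2527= 1234.67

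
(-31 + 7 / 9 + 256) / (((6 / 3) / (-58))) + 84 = -58172 / 9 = -6463.56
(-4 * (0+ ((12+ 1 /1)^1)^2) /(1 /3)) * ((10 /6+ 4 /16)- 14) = 24505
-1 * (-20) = 20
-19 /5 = -3.80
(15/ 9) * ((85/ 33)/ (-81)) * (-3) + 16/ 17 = 49993/ 45441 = 1.10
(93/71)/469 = 0.00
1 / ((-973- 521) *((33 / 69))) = -23 / 16434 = -0.00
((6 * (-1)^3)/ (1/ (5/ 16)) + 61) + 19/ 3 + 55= 2891/ 24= 120.46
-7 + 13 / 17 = -106 / 17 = -6.24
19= 19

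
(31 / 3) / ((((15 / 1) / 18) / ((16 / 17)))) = 992 / 85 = 11.67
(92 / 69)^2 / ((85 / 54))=96 / 85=1.13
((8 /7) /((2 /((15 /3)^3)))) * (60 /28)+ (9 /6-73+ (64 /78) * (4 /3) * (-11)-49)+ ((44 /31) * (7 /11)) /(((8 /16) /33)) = 28485421 /355446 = 80.14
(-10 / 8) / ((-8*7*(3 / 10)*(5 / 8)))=5 / 42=0.12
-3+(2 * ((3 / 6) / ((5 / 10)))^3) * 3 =3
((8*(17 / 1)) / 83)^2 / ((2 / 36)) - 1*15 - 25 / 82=18654401 / 564898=33.02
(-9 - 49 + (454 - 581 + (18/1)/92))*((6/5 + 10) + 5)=-2993.83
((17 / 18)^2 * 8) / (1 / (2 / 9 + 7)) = 37570 / 729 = 51.54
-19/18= -1.06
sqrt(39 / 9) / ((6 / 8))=4*sqrt(39) / 9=2.78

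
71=71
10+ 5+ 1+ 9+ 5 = 30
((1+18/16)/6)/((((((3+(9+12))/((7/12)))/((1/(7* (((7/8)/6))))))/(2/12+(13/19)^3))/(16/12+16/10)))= 535381/44446320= 0.01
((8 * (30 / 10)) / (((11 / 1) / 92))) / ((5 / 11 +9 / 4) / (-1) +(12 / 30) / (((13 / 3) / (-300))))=-6.60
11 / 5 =2.20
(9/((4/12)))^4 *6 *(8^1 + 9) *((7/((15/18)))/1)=2276693244/5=455338648.80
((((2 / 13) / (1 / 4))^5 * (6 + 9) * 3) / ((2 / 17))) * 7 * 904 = 79313633280 / 371293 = 213614.67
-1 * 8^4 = -4096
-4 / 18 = -2 / 9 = -0.22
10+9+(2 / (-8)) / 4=303 / 16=18.94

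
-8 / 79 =-0.10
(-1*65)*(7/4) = -455/4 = -113.75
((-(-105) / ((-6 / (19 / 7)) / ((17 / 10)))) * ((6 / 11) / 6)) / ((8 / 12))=-969 / 88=-11.01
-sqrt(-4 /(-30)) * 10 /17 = -2 * sqrt(30) /51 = -0.21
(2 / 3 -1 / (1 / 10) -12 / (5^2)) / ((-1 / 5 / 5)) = 736 / 3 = 245.33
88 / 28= 22 / 7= 3.14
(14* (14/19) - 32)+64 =804/19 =42.32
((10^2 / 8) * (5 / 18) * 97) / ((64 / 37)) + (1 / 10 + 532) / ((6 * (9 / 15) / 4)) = 1810801 / 2304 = 785.94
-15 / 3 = -5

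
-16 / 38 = -8 / 19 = -0.42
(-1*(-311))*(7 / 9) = 2177 / 9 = 241.89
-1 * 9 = -9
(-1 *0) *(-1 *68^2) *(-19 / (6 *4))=0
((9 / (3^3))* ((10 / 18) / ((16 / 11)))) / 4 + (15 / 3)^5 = 3125.03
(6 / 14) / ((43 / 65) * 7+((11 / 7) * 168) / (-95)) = 3705 / 16009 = 0.23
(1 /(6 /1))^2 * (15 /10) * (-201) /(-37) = 67 /296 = 0.23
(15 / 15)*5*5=25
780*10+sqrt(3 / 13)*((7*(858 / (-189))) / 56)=7800 - 11*sqrt(39) / 252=7799.73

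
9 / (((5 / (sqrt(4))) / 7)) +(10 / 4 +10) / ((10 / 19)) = 979 / 20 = 48.95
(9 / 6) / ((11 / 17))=51 / 22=2.32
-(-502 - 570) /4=268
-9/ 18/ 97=-1/ 194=-0.01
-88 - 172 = -260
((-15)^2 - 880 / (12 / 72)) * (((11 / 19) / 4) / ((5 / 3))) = -33363 / 76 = -438.99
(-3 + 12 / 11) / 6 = -7 / 22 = -0.32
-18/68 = -0.26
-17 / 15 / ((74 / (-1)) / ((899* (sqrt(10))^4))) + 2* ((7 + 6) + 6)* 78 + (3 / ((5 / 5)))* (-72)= 457858 / 111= 4124.85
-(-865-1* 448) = 1313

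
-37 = -37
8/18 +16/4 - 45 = -40.56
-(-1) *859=859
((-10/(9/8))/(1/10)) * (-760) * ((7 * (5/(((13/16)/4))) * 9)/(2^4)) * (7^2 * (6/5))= 5005056000/13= 385004307.69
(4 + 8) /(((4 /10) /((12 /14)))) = 180 /7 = 25.71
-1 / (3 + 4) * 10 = -10 / 7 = -1.43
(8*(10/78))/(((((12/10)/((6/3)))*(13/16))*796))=800/302679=0.00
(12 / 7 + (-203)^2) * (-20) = -5769500 / 7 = -824214.29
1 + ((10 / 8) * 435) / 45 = 13.08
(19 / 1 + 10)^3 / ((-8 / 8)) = -24389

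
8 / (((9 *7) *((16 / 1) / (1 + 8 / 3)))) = 11 / 378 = 0.03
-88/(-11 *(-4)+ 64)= -22/27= -0.81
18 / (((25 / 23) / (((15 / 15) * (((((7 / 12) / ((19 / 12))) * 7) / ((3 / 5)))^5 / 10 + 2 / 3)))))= 4079033594123 / 1671366825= 2440.54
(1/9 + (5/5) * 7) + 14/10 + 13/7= 3266/315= 10.37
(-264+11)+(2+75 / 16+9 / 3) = -3893 / 16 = -243.31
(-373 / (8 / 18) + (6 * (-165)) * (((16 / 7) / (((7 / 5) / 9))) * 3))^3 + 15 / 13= -8614059056738122811601 / 97883968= -88002757067818.53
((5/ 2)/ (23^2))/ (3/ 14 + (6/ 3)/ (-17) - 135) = -595/ 16984603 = -0.00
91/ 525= 13/ 75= 0.17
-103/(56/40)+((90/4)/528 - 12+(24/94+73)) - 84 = -11149241/115808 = -96.27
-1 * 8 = -8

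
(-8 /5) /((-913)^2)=-8 /4167845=-0.00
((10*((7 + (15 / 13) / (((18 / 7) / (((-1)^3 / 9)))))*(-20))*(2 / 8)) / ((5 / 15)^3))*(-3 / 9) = 121975 / 39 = 3127.56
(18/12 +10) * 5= 115/2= 57.50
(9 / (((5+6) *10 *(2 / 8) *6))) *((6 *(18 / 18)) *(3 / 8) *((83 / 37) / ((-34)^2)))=2241 / 9409840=0.00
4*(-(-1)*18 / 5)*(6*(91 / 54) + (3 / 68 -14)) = -4706 / 85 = -55.36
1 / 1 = 1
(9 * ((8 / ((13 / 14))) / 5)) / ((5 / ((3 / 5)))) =3024 / 1625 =1.86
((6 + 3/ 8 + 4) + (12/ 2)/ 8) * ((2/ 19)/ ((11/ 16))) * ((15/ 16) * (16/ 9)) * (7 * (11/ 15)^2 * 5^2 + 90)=522.68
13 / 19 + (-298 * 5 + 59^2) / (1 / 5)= 189158 / 19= 9955.68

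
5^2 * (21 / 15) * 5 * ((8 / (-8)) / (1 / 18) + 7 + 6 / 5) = -1715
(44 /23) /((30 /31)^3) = 327701 /155250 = 2.11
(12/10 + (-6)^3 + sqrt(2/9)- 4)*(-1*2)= 2188/5- 2*sqrt(2)/3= 436.66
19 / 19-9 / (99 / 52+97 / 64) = -4643 / 2845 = -1.63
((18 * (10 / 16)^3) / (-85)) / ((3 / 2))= -75 / 2176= -0.03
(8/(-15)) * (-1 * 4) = 32/15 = 2.13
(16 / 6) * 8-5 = 49 / 3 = 16.33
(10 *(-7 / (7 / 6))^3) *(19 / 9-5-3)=12720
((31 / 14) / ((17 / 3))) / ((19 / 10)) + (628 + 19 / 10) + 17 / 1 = 14631059 / 22610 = 647.11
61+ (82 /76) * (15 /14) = 33067 /532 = 62.16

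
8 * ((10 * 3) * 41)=9840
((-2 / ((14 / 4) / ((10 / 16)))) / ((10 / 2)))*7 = -1 / 2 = -0.50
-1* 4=-4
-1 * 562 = -562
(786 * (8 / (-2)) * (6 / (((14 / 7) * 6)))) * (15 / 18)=-1310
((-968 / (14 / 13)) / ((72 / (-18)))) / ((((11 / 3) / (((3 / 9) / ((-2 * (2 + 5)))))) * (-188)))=143 / 18424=0.01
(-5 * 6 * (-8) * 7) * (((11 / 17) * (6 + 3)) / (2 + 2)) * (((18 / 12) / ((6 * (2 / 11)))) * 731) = 4916835 / 2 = 2458417.50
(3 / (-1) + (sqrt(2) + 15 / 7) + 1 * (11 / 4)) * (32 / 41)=32 * sqrt(2) / 41 + 424 / 287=2.58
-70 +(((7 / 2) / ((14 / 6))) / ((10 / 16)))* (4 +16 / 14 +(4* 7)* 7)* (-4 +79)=252950 / 7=36135.71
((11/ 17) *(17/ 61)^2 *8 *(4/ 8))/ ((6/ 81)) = 10098/ 3721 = 2.71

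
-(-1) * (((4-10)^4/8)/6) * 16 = 432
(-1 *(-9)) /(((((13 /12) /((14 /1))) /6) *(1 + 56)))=3024 /247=12.24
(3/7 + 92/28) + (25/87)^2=3.80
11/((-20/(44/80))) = -121/400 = -0.30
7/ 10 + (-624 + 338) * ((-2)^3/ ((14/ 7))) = 11447/ 10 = 1144.70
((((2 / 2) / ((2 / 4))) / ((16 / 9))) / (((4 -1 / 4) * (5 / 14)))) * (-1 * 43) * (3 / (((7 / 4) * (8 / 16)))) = -3096 / 25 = -123.84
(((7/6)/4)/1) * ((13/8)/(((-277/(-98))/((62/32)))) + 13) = 1751477/425472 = 4.12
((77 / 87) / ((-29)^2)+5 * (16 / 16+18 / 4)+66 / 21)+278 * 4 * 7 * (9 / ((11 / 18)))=1292043699635 / 11267718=114667.73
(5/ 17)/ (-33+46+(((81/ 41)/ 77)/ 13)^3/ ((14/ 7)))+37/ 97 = 1197572949702475793/ 2963792579450127163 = 0.40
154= 154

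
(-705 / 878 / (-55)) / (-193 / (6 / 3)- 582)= -0.00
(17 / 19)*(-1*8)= -136 / 19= -7.16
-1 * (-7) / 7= 1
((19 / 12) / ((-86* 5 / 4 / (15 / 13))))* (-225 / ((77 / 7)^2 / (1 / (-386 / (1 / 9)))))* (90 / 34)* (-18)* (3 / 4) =577125 / 1775388472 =0.00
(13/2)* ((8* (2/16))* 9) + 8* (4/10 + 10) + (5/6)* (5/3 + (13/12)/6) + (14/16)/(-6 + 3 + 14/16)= 142.83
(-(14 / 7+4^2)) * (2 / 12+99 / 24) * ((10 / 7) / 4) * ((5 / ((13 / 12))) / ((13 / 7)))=-23175 / 338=-68.57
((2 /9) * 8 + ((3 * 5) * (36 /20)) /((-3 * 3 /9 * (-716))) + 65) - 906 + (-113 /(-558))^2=-23384477447 /27867078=-839.14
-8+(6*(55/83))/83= -54782/6889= -7.95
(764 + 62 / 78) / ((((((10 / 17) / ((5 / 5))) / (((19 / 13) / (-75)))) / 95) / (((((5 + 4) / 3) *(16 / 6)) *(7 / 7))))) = -732193196 / 38025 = -19255.57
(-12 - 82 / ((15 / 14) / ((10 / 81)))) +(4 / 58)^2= -4382320 / 204363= -21.44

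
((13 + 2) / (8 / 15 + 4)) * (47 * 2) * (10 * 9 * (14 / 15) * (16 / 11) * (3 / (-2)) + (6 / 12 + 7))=-40893525 / 748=-54670.49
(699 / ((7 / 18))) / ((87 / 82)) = 343908 / 203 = 1694.13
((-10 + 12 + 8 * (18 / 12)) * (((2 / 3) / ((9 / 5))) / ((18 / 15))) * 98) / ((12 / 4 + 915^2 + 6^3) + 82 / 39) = 0.00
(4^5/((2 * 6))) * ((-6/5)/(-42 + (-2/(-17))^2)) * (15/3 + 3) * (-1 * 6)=-3551232/30335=-117.07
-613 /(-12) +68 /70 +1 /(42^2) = 114782 /2205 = 52.06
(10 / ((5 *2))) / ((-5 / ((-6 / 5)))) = 6 / 25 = 0.24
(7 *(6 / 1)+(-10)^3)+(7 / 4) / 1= -3825 / 4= -956.25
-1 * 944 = -944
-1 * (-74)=74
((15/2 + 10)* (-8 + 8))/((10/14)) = 0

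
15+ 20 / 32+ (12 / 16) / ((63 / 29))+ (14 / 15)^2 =212201 / 12600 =16.84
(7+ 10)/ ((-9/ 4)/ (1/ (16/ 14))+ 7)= 119/ 31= 3.84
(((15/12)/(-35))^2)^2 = 1/614656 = 0.00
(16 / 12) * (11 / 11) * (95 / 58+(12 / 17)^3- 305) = -57562674 / 142477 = -404.01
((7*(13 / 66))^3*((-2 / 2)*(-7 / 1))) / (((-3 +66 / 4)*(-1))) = -5274997 / 3881196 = -1.36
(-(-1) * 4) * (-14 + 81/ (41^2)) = -93812/ 1681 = -55.81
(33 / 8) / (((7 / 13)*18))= 143 / 336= 0.43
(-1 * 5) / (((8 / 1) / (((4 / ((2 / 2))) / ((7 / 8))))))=-20 / 7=-2.86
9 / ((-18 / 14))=-7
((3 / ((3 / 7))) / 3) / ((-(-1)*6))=0.39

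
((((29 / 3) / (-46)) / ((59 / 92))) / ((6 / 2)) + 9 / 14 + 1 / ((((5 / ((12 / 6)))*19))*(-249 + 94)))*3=58399207 / 36488550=1.60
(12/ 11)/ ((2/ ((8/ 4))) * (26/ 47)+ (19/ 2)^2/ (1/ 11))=752/ 684717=0.00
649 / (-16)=-649 / 16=-40.56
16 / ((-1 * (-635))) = 16 / 635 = 0.03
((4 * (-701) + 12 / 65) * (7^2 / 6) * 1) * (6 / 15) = -8930152 / 975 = -9159.13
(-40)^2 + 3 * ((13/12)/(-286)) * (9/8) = 1126391/704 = 1599.99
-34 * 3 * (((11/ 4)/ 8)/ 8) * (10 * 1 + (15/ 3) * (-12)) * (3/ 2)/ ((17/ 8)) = 2475/ 16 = 154.69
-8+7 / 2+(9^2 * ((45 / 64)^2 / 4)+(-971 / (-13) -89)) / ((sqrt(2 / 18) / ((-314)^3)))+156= 10624009676757 / 26624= 399038825.00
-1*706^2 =-498436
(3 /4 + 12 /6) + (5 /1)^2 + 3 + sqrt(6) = sqrt(6) + 123 /4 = 33.20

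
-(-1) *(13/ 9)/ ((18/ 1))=0.08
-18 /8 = -2.25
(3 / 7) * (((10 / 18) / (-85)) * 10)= -10 / 357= -0.03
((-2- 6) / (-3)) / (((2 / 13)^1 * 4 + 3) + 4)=104 / 297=0.35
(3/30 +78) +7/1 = 851/10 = 85.10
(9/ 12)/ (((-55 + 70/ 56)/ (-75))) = 45/ 43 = 1.05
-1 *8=-8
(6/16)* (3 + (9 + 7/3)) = 43/8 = 5.38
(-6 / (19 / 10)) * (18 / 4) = -270 / 19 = -14.21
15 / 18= 5 / 6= 0.83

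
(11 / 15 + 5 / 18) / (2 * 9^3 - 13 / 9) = 91 / 131090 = 0.00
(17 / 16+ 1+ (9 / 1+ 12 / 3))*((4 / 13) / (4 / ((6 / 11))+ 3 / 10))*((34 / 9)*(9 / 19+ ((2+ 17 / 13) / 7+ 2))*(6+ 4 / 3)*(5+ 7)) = 3060950640 / 5147233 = 594.68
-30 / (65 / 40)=-240 / 13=-18.46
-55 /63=-0.87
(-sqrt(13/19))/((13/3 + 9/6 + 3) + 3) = -0.07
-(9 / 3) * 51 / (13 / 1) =-153 / 13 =-11.77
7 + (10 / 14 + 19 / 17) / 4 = 1775 / 238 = 7.46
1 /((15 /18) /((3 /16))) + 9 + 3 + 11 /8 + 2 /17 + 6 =1676 /85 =19.72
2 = 2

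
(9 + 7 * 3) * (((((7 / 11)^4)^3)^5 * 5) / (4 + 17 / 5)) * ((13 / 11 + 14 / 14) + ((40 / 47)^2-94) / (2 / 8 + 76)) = 541337121531950682222632784153132616412267945079506207978400 / 16698638753752584832319889516904397273761165468471757802693558635869643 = 0.00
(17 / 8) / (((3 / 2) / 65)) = 1105 / 12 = 92.08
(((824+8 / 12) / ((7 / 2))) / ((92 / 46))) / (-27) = -2474 / 567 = -4.36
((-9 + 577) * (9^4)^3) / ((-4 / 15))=-601574912704530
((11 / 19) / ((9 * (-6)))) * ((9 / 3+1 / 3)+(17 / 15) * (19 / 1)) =-4103 / 15390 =-0.27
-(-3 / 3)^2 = -1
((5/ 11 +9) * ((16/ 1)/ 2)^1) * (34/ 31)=28288/ 341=82.96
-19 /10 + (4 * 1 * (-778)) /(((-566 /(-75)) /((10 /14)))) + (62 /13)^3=-187.97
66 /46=33 /23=1.43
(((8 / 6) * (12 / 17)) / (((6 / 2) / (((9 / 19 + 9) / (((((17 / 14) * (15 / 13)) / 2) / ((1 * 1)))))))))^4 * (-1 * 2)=-589054429638950912 / 909087685468561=-647.96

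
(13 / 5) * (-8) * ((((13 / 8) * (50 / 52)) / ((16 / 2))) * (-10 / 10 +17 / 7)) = -325 / 56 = -5.80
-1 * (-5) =5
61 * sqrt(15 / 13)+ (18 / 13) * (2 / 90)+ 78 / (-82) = -2453 / 2665+ 61 * sqrt(195) / 13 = 64.60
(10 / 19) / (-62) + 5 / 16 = 2865 / 9424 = 0.30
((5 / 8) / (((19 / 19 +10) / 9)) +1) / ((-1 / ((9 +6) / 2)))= -1995 / 176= -11.34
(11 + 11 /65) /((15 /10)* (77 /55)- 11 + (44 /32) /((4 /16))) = -726 /221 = -3.29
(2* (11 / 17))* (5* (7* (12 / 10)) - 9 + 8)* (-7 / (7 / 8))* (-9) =64944 / 17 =3820.24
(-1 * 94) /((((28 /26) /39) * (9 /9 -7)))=7943 /14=567.36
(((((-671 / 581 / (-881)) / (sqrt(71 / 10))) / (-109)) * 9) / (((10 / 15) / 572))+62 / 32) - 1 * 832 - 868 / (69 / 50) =-1610789 / 1104 - 5181462 * sqrt(710) / 3961292279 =-1459.08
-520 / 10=-52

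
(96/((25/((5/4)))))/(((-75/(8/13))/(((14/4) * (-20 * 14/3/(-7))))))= -1792/975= -1.84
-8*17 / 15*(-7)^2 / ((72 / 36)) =-3332 / 15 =-222.13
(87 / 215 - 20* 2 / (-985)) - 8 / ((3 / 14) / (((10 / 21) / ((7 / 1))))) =-5588683 / 2668365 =-2.09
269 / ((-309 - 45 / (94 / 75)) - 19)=-25286 / 34207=-0.74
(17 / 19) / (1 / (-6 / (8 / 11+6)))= -561 / 703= -0.80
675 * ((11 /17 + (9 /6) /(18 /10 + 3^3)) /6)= 85575 /1088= 78.65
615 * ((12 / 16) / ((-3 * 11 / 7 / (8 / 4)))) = -4305 / 22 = -195.68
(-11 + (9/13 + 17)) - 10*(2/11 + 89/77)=-6691/1001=-6.68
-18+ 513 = 495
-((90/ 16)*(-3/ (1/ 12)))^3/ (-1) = -66430125/ 8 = -8303765.62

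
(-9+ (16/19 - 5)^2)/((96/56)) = 5236/1083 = 4.83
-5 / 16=-0.31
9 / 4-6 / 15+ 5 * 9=937 / 20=46.85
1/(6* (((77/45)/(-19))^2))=243675/11858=20.55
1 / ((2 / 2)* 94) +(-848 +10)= -837.99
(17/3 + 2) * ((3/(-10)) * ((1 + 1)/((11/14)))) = -322/55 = -5.85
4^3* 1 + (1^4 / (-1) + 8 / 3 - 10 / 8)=773 / 12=64.42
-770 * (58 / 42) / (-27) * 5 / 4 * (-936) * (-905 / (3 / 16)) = 6004856000 / 27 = 222402074.07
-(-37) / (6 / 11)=407 / 6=67.83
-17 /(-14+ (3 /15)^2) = 425 /349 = 1.22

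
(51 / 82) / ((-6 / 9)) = -153 / 164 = -0.93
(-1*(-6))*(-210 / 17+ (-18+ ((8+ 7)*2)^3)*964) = 2653084836 / 17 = 156063813.88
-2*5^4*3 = -3750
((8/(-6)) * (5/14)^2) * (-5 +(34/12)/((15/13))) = 1145/2646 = 0.43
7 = 7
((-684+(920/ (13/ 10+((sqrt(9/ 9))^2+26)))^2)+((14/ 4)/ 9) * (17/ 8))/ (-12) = -4309244447/ 138393792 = -31.14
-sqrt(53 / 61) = -sqrt(3233) / 61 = -0.93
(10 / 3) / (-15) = -2 / 9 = -0.22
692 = 692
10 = 10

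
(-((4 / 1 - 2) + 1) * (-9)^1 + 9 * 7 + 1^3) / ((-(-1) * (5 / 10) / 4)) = 728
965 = 965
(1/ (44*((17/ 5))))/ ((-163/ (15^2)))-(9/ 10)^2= -1248543/ 1524050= -0.82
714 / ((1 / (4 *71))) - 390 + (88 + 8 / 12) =607424 / 3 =202474.67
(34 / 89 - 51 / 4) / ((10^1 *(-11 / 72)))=8.10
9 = 9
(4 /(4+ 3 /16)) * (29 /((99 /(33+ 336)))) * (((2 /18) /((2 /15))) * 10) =1902400 /2211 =860.43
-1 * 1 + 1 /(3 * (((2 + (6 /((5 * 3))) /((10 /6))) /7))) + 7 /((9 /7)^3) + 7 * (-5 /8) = -758 /729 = -1.04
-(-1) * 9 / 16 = 9 / 16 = 0.56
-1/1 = -1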